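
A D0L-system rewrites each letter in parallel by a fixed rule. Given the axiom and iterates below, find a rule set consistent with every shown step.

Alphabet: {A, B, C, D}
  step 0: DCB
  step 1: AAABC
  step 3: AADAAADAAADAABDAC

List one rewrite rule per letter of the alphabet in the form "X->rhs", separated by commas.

A->DA, B->C, C->AB, D->AA

  step 0 ⇒ step 1: DCB ⇒ AA·AB·C
    B ↦ C
    C ↦ AB
    D ↦ AA
    A ↦ DA  (constrained at step 1)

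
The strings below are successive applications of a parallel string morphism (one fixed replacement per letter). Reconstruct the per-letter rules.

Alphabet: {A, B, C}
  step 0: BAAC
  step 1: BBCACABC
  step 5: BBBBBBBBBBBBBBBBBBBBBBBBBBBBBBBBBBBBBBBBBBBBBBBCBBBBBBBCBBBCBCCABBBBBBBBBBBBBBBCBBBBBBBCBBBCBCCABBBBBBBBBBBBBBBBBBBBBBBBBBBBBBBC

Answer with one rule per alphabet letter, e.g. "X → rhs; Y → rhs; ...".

A->CA, B->BB, C->BC

  step 0 ⇒ step 1: BAAC ⇒ BB·CA·CA·BC
    A ↦ CA
    B ↦ BB
    C ↦ BC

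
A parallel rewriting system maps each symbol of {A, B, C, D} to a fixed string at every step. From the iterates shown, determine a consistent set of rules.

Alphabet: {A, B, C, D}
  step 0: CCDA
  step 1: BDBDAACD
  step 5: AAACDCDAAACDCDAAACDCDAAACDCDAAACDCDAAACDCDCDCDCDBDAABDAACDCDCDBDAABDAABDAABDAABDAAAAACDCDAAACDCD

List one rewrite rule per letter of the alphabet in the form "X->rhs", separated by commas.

  step 0 ⇒ step 1: CCDA ⇒ BD·BD·AA·CD
    A ↦ CD
    C ↦ BD
    D ↦ AA
    B ↦ A  (constrained at step 1)

A->CD, B->A, C->BD, D->AA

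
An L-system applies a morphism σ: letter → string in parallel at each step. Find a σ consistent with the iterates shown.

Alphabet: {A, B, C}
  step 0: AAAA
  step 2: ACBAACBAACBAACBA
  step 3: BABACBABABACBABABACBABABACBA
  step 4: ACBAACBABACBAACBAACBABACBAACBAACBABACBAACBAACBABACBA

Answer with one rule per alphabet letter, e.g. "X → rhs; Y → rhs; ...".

A->BA, B->AC, C->B

  step 3 ⇒ step 4: BABACBABABACBABABACBABABACBA ⇒ AC·BA·AC·BA·B·AC·BA·AC·BA·AC·BA·B·AC·BA·AC·BA·AC·BA·B·AC·BA·AC·BA·AC·BA·B·AC·BA
    A ↦ BA
    B ↦ AC
    C ↦ B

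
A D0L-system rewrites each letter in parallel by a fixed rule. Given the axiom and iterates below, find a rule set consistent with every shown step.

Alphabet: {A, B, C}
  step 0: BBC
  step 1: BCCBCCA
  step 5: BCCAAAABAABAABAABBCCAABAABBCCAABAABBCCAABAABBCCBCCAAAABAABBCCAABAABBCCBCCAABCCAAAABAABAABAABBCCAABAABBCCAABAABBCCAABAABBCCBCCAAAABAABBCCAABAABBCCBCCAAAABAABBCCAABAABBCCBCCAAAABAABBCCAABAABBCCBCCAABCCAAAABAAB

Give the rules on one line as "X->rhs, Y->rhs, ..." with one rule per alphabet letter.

A->AAB, B->BCC, C->A

  step 0 ⇒ step 1: BBC ⇒ BCC·BCC·A
    B ↦ BCC
    C ↦ A
    A ↦ AAB  (constrained at step 1)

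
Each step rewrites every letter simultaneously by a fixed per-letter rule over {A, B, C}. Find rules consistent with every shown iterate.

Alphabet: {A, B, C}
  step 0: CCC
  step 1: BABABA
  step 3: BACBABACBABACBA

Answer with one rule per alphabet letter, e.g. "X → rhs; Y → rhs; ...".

  step 0 ⇒ step 1: CCC ⇒ BA·BA·BA
    C ↦ BA
    A ↦ C  (constrained at step 1)
    B ↦ CA  (constrained at step 1)

A->C, B->CA, C->BA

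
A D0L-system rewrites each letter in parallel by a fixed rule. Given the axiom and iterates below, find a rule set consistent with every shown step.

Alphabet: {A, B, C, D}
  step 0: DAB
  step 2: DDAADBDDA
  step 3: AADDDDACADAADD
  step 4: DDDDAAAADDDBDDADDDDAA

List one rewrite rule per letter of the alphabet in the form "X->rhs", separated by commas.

A->DD, B->CAD, C->DB, D->A

  step 3 ⇒ step 4: AADDDDACADAADD ⇒ DD·DD·A·A·A·A·DD·DB·DD·A·DD·DD·A·A
    A ↦ DD
    C ↦ DB
    D ↦ A
  step 2 ⇒ step 3: DDAADBDDA ⇒ A·A·DD·DD·A·CAD·A·A·DD
    B ↦ CAD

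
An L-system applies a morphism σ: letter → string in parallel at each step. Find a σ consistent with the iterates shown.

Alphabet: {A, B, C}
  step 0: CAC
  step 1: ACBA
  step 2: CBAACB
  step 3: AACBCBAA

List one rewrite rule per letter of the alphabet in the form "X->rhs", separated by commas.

A->CB, B->A, C->A

  step 2 ⇒ step 3: CBAACB ⇒ A·A·CB·CB·A·A
    A ↦ CB
    B ↦ A
    C ↦ A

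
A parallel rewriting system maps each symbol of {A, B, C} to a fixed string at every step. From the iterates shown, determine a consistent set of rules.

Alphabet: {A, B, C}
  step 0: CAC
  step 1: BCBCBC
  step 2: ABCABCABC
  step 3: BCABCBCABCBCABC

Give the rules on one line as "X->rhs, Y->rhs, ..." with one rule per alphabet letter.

A->BC, B->A, C->BC

  step 2 ⇒ step 3: ABCABCABC ⇒ BC·A·BC·BC·A·BC·BC·A·BC
    A ↦ BC
    B ↦ A
    C ↦ BC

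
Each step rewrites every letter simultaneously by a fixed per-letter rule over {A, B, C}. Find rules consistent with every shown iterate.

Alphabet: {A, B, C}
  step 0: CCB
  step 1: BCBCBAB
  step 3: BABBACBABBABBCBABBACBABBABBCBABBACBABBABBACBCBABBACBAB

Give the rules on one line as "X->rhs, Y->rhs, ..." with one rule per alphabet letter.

A->BAC, B->BAB, C->BC

  step 0 ⇒ step 1: CCB ⇒ BC·BC·BAB
    B ↦ BAB
    C ↦ BC
    A ↦ BAC  (constrained at step 1)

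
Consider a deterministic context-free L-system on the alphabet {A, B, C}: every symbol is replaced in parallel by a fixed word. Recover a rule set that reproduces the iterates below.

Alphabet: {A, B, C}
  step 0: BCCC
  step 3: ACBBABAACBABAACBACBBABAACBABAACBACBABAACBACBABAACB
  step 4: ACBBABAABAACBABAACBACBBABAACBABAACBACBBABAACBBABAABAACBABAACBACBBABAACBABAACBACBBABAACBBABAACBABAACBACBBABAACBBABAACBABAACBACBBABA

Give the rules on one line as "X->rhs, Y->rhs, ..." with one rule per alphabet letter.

A->ACB, B->ABA, C->B

  step 3 ⇒ step 4: ACBBABAACBABAACBACBBABAACBABAACBACBABAACBACBABAACB ⇒ ACB·B·ABA·ABA·ACB·ABA·ACB·ACB·B·ABA·ACB·ABA·ACB·ACB·B·ABA·ACB·B·ABA·ABA·ACB·ABA·ACB·ACB·B·ABA·ACB·ABA·ACB·ACB·B·ABA·ACB·B·ABA·ACB·ABA·ACB·ACB·B·ABA·ACB·B·ABA·ACB·ABA·ACB·ACB·B·ABA
    A ↦ ACB
    B ↦ ABA
    C ↦ B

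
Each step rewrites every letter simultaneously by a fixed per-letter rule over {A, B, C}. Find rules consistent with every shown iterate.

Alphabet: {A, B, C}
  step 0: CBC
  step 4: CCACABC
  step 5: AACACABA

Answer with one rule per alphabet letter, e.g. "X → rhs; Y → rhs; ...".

A->C, B->AB, C->A

  step 4 ⇒ step 5: CCACABC ⇒ A·A·C·A·C·AB·A
    A ↦ C
    B ↦ AB
    C ↦ A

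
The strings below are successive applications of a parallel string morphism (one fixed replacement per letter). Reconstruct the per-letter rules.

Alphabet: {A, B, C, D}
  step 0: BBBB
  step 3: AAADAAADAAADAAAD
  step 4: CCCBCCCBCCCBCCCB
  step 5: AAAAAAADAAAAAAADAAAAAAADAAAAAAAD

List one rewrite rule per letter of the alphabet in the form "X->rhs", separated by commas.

  step 4 ⇒ step 5: CCCBCCCBCCCBCCCB ⇒ AA·AA·AA·AD·AA·AA·AA·AD·AA·AA·AA·AD·AA·AA·AA·AD
    B ↦ AD
    C ↦ AA
  step 3 ⇒ step 4: AAADAAADAAADAAAD ⇒ C·C·C·B·C·C·C·B·C·C·C·B·C·C·C·B
    A ↦ C
  step 3 ⇒ step 4: AAADAAADAAADAAAD ⇒ C·C·C·B·C·C·C·B·C·C·C·B·C·C·C·B
    D ↦ B

A->C, B->AD, C->AA, D->B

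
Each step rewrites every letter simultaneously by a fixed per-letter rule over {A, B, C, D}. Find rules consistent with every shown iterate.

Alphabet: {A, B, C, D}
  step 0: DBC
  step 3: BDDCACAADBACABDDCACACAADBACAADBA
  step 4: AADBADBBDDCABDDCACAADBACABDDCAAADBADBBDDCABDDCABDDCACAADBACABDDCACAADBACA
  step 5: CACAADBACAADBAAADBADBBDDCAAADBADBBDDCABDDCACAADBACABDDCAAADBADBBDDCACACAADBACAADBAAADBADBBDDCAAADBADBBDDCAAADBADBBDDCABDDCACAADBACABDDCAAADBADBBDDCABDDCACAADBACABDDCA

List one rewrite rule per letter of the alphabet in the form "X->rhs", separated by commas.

  step 4 ⇒ step 5: AADBADBBDDCABDDCACAADBACABDDCAAADBADBBDDCABDDCABDDCACAADBACABDDCACAADBACA ⇒ CA·CA·ADB·A·CA·ADB·A·A·ADB·ADB·BDD·CA·A·ADB·ADB·BDD·CA·BDD·CA·CA·ADB·A·CA·BDD·CA·A·ADB·ADB·BDD·CA·CA·CA·ADB·A·CA·ADB·A·A·ADB·ADB·BDD·CA·A·ADB·ADB·BDD·CA·A·ADB·ADB·BDD·CA·BDD·CA·CA·ADB·A·CA·BDD·CA·A·ADB·ADB·BDD·CA·BDD·CA·CA·ADB·A·CA·BDD·CA
    A ↦ CA
    B ↦ A
    C ↦ BDD
    D ↦ ADB

A->CA, B->A, C->BDD, D->ADB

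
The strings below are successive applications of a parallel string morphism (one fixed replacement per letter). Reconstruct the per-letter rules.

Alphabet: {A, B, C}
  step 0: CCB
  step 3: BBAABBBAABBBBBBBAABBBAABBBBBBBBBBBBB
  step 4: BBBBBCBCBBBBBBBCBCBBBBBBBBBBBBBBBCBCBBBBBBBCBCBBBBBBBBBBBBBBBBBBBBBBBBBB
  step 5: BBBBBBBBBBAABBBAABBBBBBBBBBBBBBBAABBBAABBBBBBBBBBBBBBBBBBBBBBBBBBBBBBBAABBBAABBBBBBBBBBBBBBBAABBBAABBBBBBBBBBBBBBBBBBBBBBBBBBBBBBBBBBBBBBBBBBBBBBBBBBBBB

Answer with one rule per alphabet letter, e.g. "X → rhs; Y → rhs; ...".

A->BC, B->BB, C->AAB

  step 4 ⇒ step 5: BBBBBCBCBBBBBBBCBCBBBBBBBBBBBBBBBCBCBBBBBBBCBCBBBBBBBBBBBBBBBBBBBBBBBBBB ⇒ BB·BB·BB·BB·BB·AAB·BB·AAB·BB·BB·BB·BB·BB·BB·BB·AAB·BB·AAB·BB·BB·BB·BB·BB·BB·BB·BB·BB·BB·BB·BB·BB·BB·BB·AAB·BB·AAB·BB·BB·BB·BB·BB·BB·BB·AAB·BB·AAB·BB·BB·BB·BB·BB·BB·BB·BB·BB·BB·BB·BB·BB·BB·BB·BB·BB·BB·BB·BB·BB·BB·BB·BB·BB·BB
    B ↦ BB
    C ↦ AAB
  step 3 ⇒ step 4: BBAABBBAABBBBBBBAABBBAABBBBBBBBBBBBB ⇒ BB·BB·BC·BC·BB·BB·BB·BC·BC·BB·BB·BB·BB·BB·BB·BB·BC·BC·BB·BB·BB·BC·BC·BB·BB·BB·BB·BB·BB·BB·BB·BB·BB·BB·BB·BB
    A ↦ BC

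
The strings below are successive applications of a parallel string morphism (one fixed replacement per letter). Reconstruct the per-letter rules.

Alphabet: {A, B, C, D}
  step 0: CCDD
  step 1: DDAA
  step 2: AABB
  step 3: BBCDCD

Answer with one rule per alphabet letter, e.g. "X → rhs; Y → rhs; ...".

  step 2 ⇒ step 3: AABB ⇒ B·B·CD·CD
    A ↦ B
    B ↦ CD
  step 0 ⇒ step 1: CCDD ⇒ D·D·A·A
    C ↦ D
  step 0 ⇒ step 1: CCDD ⇒ D·D·A·A
    D ↦ A

A->B, B->CD, C->D, D->A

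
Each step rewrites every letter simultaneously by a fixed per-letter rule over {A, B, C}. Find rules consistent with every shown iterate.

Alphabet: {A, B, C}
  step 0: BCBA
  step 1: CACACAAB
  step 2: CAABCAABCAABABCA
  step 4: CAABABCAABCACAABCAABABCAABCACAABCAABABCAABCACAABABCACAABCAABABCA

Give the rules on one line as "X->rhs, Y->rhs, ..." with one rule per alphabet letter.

  step 1 ⇒ step 2: CACACAAB ⇒ CA·AB·CA·AB·CA·AB·AB·CA
    A ↦ AB
    B ↦ CA
    C ↦ CA

A->AB, B->CA, C->CA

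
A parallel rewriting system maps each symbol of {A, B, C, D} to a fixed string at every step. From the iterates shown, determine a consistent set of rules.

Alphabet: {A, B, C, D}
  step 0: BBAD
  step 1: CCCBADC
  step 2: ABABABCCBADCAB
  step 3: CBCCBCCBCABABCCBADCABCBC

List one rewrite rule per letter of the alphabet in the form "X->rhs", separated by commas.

A->CB, B->C, C->AB, D->ADC

  step 2 ⇒ step 3: ABABABCCBADCAB ⇒ CB·C·CB·C·CB·C·AB·AB·C·CB·ADC·AB·CB·C
    A ↦ CB
    B ↦ C
    C ↦ AB
    D ↦ ADC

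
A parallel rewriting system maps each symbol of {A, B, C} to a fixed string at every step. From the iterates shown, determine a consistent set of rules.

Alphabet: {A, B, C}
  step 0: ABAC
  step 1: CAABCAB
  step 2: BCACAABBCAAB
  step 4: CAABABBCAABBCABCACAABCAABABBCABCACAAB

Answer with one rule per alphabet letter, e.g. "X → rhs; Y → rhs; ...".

A->CA, B->AB, C->B

  step 1 ⇒ step 2: CAABCAB ⇒ B·CA·CA·AB·B·CA·AB
    A ↦ CA
    B ↦ AB
    C ↦ B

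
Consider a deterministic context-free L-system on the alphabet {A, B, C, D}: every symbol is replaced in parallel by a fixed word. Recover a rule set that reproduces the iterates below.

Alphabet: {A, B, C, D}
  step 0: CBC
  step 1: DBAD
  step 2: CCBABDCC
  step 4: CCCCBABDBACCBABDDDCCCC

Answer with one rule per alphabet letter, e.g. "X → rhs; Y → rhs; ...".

A->BD, B->BA, C->D, D->CC

  step 1 ⇒ step 2: DBAD ⇒ CC·BA·BD·CC
    A ↦ BD
    B ↦ BA
    D ↦ CC
  step 0 ⇒ step 1: CBC ⇒ D·BA·D
    C ↦ D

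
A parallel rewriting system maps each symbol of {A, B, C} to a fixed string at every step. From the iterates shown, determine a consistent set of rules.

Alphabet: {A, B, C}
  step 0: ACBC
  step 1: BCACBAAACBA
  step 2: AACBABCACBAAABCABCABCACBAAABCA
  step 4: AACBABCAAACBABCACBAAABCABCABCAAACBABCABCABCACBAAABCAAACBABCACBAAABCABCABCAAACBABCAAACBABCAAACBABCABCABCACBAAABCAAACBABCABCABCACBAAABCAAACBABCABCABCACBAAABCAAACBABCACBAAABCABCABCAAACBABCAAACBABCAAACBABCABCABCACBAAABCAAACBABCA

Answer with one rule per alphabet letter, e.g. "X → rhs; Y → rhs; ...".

  step 1 ⇒ step 2: BCACBAAACBA ⇒ AA·CBA·BCA·CBA·AA·BCA·BCA·BCA·CBA·AA·BCA
    A ↦ BCA
    B ↦ AA
    C ↦ CBA

A->BCA, B->AA, C->CBA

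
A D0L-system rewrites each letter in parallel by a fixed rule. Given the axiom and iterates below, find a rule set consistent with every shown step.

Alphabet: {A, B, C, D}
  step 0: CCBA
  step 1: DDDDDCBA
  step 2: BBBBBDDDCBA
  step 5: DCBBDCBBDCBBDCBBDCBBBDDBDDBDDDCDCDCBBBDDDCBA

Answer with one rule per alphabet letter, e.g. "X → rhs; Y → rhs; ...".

A->BA, B->DC, C->DD, D->B

  step 1 ⇒ step 2: DDDDDCBA ⇒ B·B·B·B·B·DD·DC·BA
    A ↦ BA
    B ↦ DC
    C ↦ DD
    D ↦ B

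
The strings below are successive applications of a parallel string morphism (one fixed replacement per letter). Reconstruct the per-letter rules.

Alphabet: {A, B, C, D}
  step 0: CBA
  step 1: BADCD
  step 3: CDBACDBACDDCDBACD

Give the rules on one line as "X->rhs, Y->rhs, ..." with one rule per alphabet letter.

A->CD, B->D, C->BA, D->CD

  step 0 ⇒ step 1: CBA ⇒ BA·D·CD
    A ↦ CD
    B ↦ D
    C ↦ BA
    D ↦ CD  (constrained at step 1)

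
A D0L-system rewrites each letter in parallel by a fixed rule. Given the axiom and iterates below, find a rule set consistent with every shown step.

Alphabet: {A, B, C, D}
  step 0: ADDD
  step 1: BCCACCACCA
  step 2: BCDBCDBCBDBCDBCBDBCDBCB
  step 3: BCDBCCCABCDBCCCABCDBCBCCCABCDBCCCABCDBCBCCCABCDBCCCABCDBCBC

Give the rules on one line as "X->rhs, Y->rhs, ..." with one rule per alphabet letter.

A->B, B->BC, C->DBC, D->CCA

  step 2 ⇒ step 3: BCDBCDBCBDBCDBCBDBCDBCB ⇒ BC·DBC·CCA·BC·DBC·CCA·BC·DBC·BC·CCA·BC·DBC·CCA·BC·DBC·BC·CCA·BC·DBC·CCA·BC·DBC·BC
    B ↦ BC
    C ↦ DBC
    D ↦ CCA
  step 0 ⇒ step 1: ADDD ⇒ B·CCA·CCA·CCA
    A ↦ B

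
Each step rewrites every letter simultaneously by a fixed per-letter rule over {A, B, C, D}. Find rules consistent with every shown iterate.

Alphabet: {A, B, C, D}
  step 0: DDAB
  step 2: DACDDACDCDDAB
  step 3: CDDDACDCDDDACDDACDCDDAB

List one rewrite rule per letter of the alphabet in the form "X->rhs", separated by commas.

A->D, B->AB, C->DA, D->CD

  step 2 ⇒ step 3: DACDDACDCDDAB ⇒ CD·D·DA·CD·CD·D·DA·CD·DA·CD·CD·D·AB
    A ↦ D
    B ↦ AB
    C ↦ DA
    D ↦ CD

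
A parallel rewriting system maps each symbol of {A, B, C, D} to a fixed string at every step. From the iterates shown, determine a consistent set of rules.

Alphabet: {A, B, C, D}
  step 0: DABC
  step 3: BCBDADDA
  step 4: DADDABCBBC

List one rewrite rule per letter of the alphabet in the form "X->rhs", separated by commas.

  step 3 ⇒ step 4: BCBDADDA ⇒ DA·D·DA·B·C·B·B·C
    A ↦ C
    B ↦ DA
    C ↦ D
    D ↦ B

A->C, B->DA, C->D, D->B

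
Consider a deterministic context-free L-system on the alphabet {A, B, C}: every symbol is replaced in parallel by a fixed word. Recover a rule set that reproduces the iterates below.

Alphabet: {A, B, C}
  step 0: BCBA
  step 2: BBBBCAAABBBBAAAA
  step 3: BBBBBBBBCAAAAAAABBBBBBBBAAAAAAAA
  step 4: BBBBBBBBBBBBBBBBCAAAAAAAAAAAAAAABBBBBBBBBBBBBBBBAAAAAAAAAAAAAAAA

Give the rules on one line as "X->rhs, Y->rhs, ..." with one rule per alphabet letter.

A->AA, B->BB, C->CA

  step 3 ⇒ step 4: BBBBBBBBCAAAAAAABBBBBBBBAAAAAAAA ⇒ BB·BB·BB·BB·BB·BB·BB·BB·CA·AA·AA·AA·AA·AA·AA·AA·BB·BB·BB·BB·BB·BB·BB·BB·AA·AA·AA·AA·AA·AA·AA·AA
    A ↦ AA
    B ↦ BB
    C ↦ CA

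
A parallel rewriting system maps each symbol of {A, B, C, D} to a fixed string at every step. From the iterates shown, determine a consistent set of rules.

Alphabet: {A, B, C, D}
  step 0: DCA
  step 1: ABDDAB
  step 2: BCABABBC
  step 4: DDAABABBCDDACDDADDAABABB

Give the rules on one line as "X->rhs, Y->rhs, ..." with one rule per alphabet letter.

A->B, B->C, C->DDA, D->AB

  step 1 ⇒ step 2: ABDDAB ⇒ B·C·AB·AB·B·C
    A ↦ B
    B ↦ C
    D ↦ AB
  step 0 ⇒ step 1: DCA ⇒ AB·DDA·B
    C ↦ DDA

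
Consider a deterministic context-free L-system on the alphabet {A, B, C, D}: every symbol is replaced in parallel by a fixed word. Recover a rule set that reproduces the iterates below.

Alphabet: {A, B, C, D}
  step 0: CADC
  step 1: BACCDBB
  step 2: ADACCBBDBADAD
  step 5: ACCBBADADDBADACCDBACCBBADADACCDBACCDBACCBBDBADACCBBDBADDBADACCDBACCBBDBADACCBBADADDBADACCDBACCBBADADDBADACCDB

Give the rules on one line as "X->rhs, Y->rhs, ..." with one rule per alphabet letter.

  step 1 ⇒ step 2: BACCDBB ⇒ AD·ACC·B·B·DB·AD·AD
    A ↦ ACC
    B ↦ AD
    C ↦ B
    D ↦ DB

A->ACC, B->AD, C->B, D->DB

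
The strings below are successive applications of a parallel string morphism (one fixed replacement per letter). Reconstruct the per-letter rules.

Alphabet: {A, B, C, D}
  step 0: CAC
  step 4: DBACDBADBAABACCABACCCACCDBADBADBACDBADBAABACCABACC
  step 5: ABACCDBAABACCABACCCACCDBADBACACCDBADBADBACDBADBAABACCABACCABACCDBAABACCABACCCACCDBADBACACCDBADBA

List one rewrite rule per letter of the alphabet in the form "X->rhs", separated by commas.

A->C, B->AC, C->DBA, D->AB

  step 4 ⇒ step 5: DBACDBADBAABACCABACCCACCDBADBADBACDBADBAABACCABACC ⇒ AB·AC·C·DBA·AB·AC·C·AB·AC·C·C·AC·C·DBA·DBA·C·AC·C·DBA·DBA·DBA·C·DBA·DBA·AB·AC·C·AB·AC·C·AB·AC·C·DBA·AB·AC·C·AB·AC·C·C·AC·C·DBA·DBA·C·AC·C·DBA·DBA
    A ↦ C
    B ↦ AC
    C ↦ DBA
    D ↦ AB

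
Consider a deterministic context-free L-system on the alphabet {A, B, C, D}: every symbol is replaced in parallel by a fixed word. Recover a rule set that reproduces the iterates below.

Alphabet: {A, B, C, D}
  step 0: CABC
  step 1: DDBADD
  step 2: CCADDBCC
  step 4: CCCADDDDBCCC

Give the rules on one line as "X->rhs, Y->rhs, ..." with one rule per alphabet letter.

A->DB, B->AD, C->D, D->C

  step 1 ⇒ step 2: DDBADD ⇒ C·C·AD·DB·C·C
    A ↦ DB
    B ↦ AD
    D ↦ C
  step 0 ⇒ step 1: CABC ⇒ D·DB·AD·D
    C ↦ D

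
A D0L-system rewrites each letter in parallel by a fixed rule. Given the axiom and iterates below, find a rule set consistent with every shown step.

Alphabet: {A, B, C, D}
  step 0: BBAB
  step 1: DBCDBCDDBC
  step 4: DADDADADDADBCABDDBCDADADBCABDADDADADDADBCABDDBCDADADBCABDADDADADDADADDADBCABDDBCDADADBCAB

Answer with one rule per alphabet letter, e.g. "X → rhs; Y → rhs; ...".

A->D, B->DBC, C->AB, D->DA

  step 0 ⇒ step 1: BBAB ⇒ DBC·DBC·D·DBC
    A ↦ D
    B ↦ DBC
    C ↦ AB  (constrained at step 1)
    D ↦ DA  (constrained at step 1)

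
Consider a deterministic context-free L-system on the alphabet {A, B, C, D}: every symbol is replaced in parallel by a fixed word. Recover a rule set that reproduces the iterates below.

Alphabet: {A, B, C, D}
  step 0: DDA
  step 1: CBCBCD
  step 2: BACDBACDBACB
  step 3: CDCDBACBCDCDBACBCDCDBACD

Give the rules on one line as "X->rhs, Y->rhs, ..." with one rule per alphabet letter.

  step 2 ⇒ step 3: BACDBACDBACB ⇒ CD·CD·BA·CB·CD·CD·BA·CB·CD·CD·BA·CD
    A ↦ CD
    B ↦ CD
    C ↦ BA
    D ↦ CB

A->CD, B->CD, C->BA, D->CB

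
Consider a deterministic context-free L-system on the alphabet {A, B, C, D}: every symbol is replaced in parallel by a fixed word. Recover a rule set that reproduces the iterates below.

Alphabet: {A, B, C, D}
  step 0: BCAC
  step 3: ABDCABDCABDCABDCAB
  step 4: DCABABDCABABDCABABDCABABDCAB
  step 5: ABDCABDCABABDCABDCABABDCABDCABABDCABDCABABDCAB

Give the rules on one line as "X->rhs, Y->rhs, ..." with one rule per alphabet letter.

A->DC, B->AB, C->B, D->A

  step 4 ⇒ step 5: DCABABDCABABDCABABDCABABDCAB ⇒ A·B·DC·AB·DC·AB·A·B·DC·AB·DC·AB·A·B·DC·AB·DC·AB·A·B·DC·AB·DC·AB·A·B·DC·AB
    A ↦ DC
    B ↦ AB
    C ↦ B
    D ↦ A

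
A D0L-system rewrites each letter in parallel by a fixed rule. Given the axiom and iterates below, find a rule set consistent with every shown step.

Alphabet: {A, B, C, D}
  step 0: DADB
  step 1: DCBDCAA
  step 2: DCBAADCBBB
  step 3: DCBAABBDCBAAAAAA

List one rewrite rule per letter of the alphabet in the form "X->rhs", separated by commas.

A->B, B->AA, C->B, D->DC

  step 2 ⇒ step 3: DCBAADCBBB ⇒ DC·B·AA·B·B·DC·B·AA·AA·AA
    A ↦ B
    B ↦ AA
    C ↦ B
    D ↦ DC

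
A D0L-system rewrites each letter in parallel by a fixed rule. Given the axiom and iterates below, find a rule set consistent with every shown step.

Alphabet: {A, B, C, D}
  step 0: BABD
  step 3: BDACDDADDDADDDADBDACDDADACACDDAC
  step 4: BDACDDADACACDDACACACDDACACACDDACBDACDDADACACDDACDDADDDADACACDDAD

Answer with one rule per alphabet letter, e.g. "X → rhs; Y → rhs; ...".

A->DD, B->BD, C->AD, D->AC

  step 3 ⇒ step 4: BDACDDADDDADDDADBDACDDADACACDDAC ⇒ BD·AC·DD·AD·AC·AC·DD·AC·AC·AC·DD·AC·AC·AC·DD·AC·BD·AC·DD·AD·AC·AC·DD·AC·DD·AD·DD·AD·AC·AC·DD·AD
    A ↦ DD
    B ↦ BD
    C ↦ AD
    D ↦ AC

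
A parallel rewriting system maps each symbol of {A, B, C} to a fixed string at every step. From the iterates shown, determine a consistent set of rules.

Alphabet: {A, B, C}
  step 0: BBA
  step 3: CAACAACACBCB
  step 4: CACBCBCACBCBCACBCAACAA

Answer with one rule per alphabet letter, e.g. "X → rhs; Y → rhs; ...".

  step 3 ⇒ step 4: CAACAACACBCB ⇒ CA·CB·CB·CA·CB·CB·CA·CB·CA·A·CA·A
    A ↦ CB
    B ↦ A
    C ↦ CA

A->CB, B->A, C->CA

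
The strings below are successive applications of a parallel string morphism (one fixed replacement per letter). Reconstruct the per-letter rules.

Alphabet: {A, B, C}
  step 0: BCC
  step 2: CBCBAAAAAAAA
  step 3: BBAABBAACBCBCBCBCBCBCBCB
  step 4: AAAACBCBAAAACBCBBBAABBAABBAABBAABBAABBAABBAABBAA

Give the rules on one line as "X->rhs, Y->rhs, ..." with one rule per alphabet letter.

A->CB, B->AA, C->BB

  step 3 ⇒ step 4: BBAABBAACBCBCBCBCBCBCBCB ⇒ AA·AA·CB·CB·AA·AA·CB·CB·BB·AA·BB·AA·BB·AA·BB·AA·BB·AA·BB·AA·BB·AA·BB·AA
    A ↦ CB
    B ↦ AA
    C ↦ BB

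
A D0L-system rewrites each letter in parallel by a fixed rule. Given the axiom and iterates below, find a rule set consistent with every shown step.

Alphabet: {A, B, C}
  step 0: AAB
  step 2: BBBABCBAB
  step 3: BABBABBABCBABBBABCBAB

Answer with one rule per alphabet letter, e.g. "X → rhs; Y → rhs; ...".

  step 2 ⇒ step 3: BBBABCBAB ⇒ BAB·BAB·BAB·C·BAB·B·BAB·C·BAB
    A ↦ C
    B ↦ BAB
    C ↦ B

A->C, B->BAB, C->B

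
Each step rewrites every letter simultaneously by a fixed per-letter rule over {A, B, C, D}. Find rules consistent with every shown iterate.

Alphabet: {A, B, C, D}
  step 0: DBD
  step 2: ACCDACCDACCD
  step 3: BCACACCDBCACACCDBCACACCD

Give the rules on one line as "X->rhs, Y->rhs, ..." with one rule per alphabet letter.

A->BC, B->CD, C->AC, D->CD

  step 2 ⇒ step 3: ACCDACCDACCD ⇒ BC·AC·AC·CD·BC·AC·AC·CD·BC·AC·AC·CD
    A ↦ BC
    C ↦ AC
    D ↦ CD
    B ↦ CD  (constrained at step 0)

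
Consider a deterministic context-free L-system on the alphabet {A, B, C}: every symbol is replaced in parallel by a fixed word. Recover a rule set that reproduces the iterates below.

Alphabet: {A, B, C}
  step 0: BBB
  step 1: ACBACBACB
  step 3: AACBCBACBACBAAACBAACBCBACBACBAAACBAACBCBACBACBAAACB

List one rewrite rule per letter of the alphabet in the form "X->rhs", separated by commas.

A->CBA, B->ACB, C->A

  step 0 ⇒ step 1: BBB ⇒ ACB·ACB·ACB
    B ↦ ACB
    A ↦ CBA  (constrained at step 1)
    C ↦ A  (constrained at step 1)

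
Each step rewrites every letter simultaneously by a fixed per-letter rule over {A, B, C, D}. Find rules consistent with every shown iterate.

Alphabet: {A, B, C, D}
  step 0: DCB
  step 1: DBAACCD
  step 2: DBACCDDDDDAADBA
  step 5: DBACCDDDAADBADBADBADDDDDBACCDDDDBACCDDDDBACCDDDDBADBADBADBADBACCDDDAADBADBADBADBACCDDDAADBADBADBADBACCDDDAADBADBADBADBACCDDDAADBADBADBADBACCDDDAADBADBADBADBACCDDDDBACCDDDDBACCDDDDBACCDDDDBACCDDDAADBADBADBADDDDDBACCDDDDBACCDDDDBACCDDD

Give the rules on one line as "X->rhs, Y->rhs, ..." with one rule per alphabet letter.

  step 1 ⇒ step 2: DBAACCD ⇒ DBA·CCD·DD·DD·A·A·DBA
    A ↦ DD
    B ↦ CCD
    C ↦ A
    D ↦ DBA

A->DD, B->CCD, C->A, D->DBA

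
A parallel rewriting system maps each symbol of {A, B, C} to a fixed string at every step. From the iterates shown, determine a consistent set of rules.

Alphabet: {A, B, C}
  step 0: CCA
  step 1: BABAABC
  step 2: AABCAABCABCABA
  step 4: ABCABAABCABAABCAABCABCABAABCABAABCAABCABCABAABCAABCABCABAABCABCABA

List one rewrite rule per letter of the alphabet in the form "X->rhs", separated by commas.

A->ABC, B->A, C->BA

  step 1 ⇒ step 2: BABAABC ⇒ A·ABC·A·ABC·ABC·A·BA
    A ↦ ABC
    B ↦ A
    C ↦ BA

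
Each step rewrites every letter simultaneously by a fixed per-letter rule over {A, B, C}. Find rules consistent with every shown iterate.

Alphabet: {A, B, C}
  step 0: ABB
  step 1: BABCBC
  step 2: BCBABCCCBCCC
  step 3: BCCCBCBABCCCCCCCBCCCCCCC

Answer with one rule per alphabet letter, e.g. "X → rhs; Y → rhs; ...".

A->BA, B->BC, C->CC

  step 2 ⇒ step 3: BCBABCCCBCCC ⇒ BC·CC·BC·BA·BC·CC·CC·CC·BC·CC·CC·CC
    A ↦ BA
    B ↦ BC
    C ↦ CC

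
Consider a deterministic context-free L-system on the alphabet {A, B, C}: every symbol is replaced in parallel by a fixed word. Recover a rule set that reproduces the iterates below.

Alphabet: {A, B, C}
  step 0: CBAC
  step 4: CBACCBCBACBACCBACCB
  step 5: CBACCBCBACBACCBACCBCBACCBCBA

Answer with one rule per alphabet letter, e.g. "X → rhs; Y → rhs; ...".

A->C, B->A, C->CB

  step 4 ⇒ step 5: CBACCBCBACBACCBACCB ⇒ CB·A·C·CB·CB·A·CB·A·C·CB·A·C·CB·CB·A·C·CB·CB·A
    A ↦ C
    B ↦ A
    C ↦ CB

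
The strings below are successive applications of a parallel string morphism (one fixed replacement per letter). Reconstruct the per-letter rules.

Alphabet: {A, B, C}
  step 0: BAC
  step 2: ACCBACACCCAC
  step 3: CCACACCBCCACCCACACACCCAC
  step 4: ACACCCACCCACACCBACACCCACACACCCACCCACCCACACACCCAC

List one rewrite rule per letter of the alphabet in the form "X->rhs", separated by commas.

A->CC, B->CB, C->AC

  step 3 ⇒ step 4: CCACACCBCCACCCACACACCCAC ⇒ AC·AC·CC·AC·CC·AC·AC·CB·AC·AC·CC·AC·AC·AC·CC·AC·CC·AC·CC·AC·AC·AC·CC·AC
    A ↦ CC
    B ↦ CB
    C ↦ AC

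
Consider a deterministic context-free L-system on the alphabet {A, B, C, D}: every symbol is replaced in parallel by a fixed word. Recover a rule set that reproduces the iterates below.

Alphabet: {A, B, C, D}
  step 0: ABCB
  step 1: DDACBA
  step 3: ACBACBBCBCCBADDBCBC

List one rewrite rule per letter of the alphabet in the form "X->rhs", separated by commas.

A->DD, B->A, C->CB, D->BC

  step 0 ⇒ step 1: ABCB ⇒ DD·A·CB·A
    A ↦ DD
    B ↦ A
    C ↦ CB
    D ↦ BC  (constrained at step 1)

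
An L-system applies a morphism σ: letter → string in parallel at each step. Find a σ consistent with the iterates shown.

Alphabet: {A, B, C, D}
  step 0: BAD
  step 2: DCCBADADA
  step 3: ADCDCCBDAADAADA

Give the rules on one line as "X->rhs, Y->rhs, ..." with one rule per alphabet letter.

A->DA, B->CB, C->DC, D->A

  step 2 ⇒ step 3: DCCBADADA ⇒ A·DC·DC·CB·DA·A·DA·A·DA
    A ↦ DA
    B ↦ CB
    C ↦ DC
    D ↦ A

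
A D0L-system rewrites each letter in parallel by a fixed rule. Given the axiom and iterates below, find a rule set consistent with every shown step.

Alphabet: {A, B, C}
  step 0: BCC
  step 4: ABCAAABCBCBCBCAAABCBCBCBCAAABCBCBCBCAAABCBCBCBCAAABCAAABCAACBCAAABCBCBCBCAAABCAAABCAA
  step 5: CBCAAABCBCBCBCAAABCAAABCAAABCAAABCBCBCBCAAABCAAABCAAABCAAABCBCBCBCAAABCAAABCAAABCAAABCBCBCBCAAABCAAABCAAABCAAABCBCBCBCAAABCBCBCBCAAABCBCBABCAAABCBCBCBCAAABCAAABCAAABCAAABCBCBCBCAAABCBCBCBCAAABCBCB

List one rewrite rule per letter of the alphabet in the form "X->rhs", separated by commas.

A->CB, B->CAA, C->AB

  step 4 ⇒ step 5: ABCAAABCBCBCBCAAABCBCBCBCAAABCBCBCBCAAABCBCBCBCAAABCAAABCAACBCAAABCBCBCBCAAABCAAABCAA ⇒ CB·CAA·AB·CB·CB·CB·CAA·AB·CAA·AB·CAA·AB·CAA·AB·CB·CB·CB·CAA·AB·CAA·AB·CAA·AB·CAA·AB·CB·CB·CB·CAA·AB·CAA·AB·CAA·AB·CAA·AB·CB·CB·CB·CAA·AB·CAA·AB·CAA·AB·CAA·AB·CB·CB·CB·CAA·AB·CB·CB·CB·CAA·AB·CB·CB·AB·CAA·AB·CB·CB·CB·CAA·AB·CAA·AB·CAA·AB·CAA·AB·CB·CB·CB·CAA·AB·CB·CB·CB·CAA·AB·CB·CB
    A ↦ CB
    B ↦ CAA
    C ↦ AB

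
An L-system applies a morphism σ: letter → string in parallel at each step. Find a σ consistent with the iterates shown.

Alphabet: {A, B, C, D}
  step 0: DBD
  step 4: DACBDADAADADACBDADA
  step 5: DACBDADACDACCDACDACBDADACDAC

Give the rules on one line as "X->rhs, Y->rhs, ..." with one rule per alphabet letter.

A->C, B->A, C->BD, D->DA

  step 4 ⇒ step 5: DACBDADAADADACBDADA ⇒ DA·C·BD·A·DA·C·DA·C·C·DA·C·DA·C·BD·A·DA·C·DA·C
    A ↦ C
    B ↦ A
    C ↦ BD
    D ↦ DA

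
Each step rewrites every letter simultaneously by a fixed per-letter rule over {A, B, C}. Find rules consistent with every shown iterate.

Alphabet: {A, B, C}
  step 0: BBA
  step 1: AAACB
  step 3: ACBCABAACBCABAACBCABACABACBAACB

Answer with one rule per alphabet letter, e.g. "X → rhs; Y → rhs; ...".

A->ACB, B->A, C->CAB

  step 0 ⇒ step 1: BBA ⇒ A·A·ACB
    A ↦ ACB
    B ↦ A
    C ↦ CAB  (constrained at step 1)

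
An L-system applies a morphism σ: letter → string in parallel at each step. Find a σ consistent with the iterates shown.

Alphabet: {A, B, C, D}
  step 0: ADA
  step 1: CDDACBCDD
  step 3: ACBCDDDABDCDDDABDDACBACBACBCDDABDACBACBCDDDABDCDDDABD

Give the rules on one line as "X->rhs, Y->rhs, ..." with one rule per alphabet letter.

A->CDD, B->ABD, C->D, D->ACB

  step 0 ⇒ step 1: ADA ⇒ CDD·ACB·CDD
    A ↦ CDD
    D ↦ ACB
    B ↦ ABD  (constrained at step 1)
    C ↦ D  (constrained at step 1)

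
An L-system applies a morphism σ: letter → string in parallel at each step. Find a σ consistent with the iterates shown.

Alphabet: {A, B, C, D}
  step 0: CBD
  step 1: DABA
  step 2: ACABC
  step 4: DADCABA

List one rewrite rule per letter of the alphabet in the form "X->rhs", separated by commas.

A->C, B->AB, C->D, D->A

  step 1 ⇒ step 2: DABA ⇒ A·C·AB·C
    A ↦ C
    B ↦ AB
    D ↦ A
  step 0 ⇒ step 1: CBD ⇒ D·AB·A
    C ↦ D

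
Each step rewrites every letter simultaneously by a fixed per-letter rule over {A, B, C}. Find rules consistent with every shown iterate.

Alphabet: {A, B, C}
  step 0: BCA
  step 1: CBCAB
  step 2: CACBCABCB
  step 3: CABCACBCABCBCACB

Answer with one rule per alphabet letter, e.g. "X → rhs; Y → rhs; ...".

A->B, B->CB, C->CA

  step 2 ⇒ step 3: CACBCABCB ⇒ CA·B·CA·CB·CA·B·CB·CA·CB
    A ↦ B
    B ↦ CB
    C ↦ CA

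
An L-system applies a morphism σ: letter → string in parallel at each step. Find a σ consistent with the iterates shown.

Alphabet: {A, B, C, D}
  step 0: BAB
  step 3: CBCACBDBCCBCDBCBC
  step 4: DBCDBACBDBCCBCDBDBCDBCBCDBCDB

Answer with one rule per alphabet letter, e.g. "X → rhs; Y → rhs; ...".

A->ACB, B->C, C->DB, D->CB

  step 3 ⇒ step 4: CBCACBDBCCBCDBCBC ⇒ DB·C·DB·ACB·DB·C·CB·C·DB·DB·C·DB·CB·C·DB·C·DB
    A ↦ ACB
    B ↦ C
    C ↦ DB
    D ↦ CB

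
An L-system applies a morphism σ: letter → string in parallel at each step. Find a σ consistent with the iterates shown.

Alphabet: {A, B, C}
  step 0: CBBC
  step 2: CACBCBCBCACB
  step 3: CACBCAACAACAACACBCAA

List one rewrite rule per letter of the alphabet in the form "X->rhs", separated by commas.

  step 2 ⇒ step 3: CACBCBCBCACB ⇒ CA·CB·CA·A·CA·A·CA·A·CA·CB·CA·A
    A ↦ CB
    B ↦ A
    C ↦ CA

A->CB, B->A, C->CA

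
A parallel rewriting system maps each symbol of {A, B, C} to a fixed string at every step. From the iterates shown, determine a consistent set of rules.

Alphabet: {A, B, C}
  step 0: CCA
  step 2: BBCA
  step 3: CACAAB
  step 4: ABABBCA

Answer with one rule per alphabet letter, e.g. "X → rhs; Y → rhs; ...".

  step 3 ⇒ step 4: CACAAB ⇒ A·B·A·B·B·CA
    A ↦ B
    B ↦ CA
    C ↦ A

A->B, B->CA, C->A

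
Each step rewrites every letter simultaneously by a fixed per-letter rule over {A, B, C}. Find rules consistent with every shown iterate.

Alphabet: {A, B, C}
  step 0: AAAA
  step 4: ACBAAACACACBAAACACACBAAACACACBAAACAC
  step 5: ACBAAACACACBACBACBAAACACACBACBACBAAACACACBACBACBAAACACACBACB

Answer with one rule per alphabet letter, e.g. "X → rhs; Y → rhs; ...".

  step 4 ⇒ step 5: ACBAAACACACBAAACACACBAAACACACBAAACAC ⇒ AC·B·AA·AC·AC·AC·B·AC·B·AC·B·AA·AC·AC·AC·B·AC·B·AC·B·AA·AC·AC·AC·B·AC·B·AC·B·AA·AC·AC·AC·B·AC·B
    A ↦ AC
    B ↦ AA
    C ↦ B

A->AC, B->AA, C->B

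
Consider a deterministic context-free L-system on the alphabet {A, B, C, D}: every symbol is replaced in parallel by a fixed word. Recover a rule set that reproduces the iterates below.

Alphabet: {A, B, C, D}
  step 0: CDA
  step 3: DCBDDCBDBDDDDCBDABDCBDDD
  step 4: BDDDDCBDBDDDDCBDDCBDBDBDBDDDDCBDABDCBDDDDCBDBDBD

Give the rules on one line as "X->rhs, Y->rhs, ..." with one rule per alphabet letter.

  step 3 ⇒ step 4: DCBDDCBDBDDDDCBDABDCBDDD ⇒ BD·DD·DC·BD·BD·DD·DC·BD·DC·BD·BD·BD·BD·DD·DC·BD·AB·DC·BD·DD·DC·BD·BD·BD
    A ↦ AB
    B ↦ DC
    C ↦ DD
    D ↦ BD

A->AB, B->DC, C->DD, D->BD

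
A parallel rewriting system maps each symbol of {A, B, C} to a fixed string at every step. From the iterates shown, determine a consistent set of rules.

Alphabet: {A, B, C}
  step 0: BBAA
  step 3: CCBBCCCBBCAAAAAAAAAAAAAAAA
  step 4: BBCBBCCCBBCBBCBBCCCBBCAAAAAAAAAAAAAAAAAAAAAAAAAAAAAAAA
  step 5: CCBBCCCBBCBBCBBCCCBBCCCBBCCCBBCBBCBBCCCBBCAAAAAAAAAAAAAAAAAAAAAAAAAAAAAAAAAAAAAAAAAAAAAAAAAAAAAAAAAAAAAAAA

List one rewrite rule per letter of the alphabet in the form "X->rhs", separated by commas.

A->AA, B->C, C->BBC

  step 4 ⇒ step 5: BBCBBCCCBBCBBCBBCCCBBCAAAAAAAAAAAAAAAAAAAAAAAAAAAAAAAA ⇒ C·C·BBC·C·C·BBC·BBC·BBC·C·C·BBC·C·C·BBC·C·C·BBC·BBC·BBC·C·C·BBC·AA·AA·AA·AA·AA·AA·AA·AA·AA·AA·AA·AA·AA·AA·AA·AA·AA·AA·AA·AA·AA·AA·AA·AA·AA·AA·AA·AA·AA·AA·AA·AA
    A ↦ AA
    B ↦ C
    C ↦ BBC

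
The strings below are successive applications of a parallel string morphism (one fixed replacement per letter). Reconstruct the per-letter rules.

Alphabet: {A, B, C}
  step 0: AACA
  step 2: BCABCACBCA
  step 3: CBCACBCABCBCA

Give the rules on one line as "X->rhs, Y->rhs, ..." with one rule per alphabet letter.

A->CA, B->C, C->B

  step 2 ⇒ step 3: BCABCACBCA ⇒ C·B·CA·C·B·CA·B·C·B·CA
    A ↦ CA
    B ↦ C
    C ↦ B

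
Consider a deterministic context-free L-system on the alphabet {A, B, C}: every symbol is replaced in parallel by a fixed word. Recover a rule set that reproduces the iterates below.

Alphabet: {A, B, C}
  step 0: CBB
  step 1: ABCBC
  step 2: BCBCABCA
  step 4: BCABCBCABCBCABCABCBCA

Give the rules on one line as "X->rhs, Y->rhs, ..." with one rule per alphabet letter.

  step 1 ⇒ step 2: ABCBC ⇒ BC·BC·A·BC·A
    A ↦ BC
    B ↦ BC
    C ↦ A

A->BC, B->BC, C->A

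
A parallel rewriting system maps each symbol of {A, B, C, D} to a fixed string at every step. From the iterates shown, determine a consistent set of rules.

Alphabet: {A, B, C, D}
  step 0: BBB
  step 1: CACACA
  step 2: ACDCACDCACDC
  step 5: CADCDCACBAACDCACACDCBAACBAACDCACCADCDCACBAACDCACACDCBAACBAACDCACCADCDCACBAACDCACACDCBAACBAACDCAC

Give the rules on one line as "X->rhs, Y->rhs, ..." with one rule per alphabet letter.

A->DC, B->CA, C->AC, D->BA

  step 1 ⇒ step 2: CACACA ⇒ AC·DC·AC·DC·AC·DC
    A ↦ DC
    C ↦ AC
  step 0 ⇒ step 1: BBB ⇒ CA·CA·CA
    B ↦ CA
    D ↦ BA  (constrained at step 2)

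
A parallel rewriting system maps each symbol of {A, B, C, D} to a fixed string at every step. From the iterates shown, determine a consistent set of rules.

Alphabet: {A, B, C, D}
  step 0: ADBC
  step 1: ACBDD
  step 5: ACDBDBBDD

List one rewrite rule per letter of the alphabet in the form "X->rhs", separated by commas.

  step 0 ⇒ step 1: ADBC ⇒ AC·B·D·D
    A ↦ AC
    B ↦ D
    C ↦ D
    D ↦ B

A->AC, B->D, C->D, D->B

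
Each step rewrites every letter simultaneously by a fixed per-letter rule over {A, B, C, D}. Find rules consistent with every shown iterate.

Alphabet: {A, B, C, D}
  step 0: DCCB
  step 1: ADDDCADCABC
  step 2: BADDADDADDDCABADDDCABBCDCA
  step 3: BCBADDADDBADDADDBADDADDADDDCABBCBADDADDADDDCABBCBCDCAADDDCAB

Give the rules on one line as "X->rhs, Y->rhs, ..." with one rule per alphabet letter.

  step 2 ⇒ step 3: BADDADDADDDCABADDDCABBCDCA ⇒ BC·B·ADD·ADD·B·ADD·ADD·B·ADD·ADD·ADD·DCA·B·BC·B·ADD·ADD·ADD·DCA·B·BC·BC·DCA·ADD·DCA·B
    A ↦ B
    B ↦ BC
    C ↦ DCA
    D ↦ ADD

A->B, B->BC, C->DCA, D->ADD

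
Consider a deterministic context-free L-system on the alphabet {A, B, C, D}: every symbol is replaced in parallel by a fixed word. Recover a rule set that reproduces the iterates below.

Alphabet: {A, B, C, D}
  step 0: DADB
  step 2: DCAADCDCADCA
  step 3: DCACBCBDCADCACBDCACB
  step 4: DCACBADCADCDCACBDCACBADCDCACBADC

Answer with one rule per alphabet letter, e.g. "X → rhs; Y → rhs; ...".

A->CB, B->DC, C->A, D->DC

  step 3 ⇒ step 4: DCACBCBDCADCACBDCACB ⇒ DC·A·CB·A·DC·A·DC·DC·A·CB·DC·A·CB·A·DC·DC·A·CB·A·DC
    A ↦ CB
    B ↦ DC
    C ↦ A
    D ↦ DC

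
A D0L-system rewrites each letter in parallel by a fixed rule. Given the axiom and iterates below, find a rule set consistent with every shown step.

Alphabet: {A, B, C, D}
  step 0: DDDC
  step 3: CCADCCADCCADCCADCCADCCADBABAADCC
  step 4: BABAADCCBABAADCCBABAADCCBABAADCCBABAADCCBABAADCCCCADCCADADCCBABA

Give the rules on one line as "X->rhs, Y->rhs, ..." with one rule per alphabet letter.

A->AD, B->CC, C->BA, D->CC

  step 3 ⇒ step 4: CCADCCADCCADCCADCCADCCADBABAADCC ⇒ BA·BA·AD·CC·BA·BA·AD·CC·BA·BA·AD·CC·BA·BA·AD·CC·BA·BA·AD·CC·BA·BA·AD·CC·CC·AD·CC·AD·AD·CC·BA·BA
    A ↦ AD
    B ↦ CC
    C ↦ BA
    D ↦ CC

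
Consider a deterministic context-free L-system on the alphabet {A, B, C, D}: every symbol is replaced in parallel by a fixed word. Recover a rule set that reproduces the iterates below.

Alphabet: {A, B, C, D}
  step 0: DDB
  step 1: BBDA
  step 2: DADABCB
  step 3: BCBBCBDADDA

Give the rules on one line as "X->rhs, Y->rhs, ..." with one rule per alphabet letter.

A->CB, B->DA, C->D, D->B

  step 2 ⇒ step 3: DADABCB ⇒ B·CB·B·CB·DA·D·DA
    A ↦ CB
    B ↦ DA
    C ↦ D
    D ↦ B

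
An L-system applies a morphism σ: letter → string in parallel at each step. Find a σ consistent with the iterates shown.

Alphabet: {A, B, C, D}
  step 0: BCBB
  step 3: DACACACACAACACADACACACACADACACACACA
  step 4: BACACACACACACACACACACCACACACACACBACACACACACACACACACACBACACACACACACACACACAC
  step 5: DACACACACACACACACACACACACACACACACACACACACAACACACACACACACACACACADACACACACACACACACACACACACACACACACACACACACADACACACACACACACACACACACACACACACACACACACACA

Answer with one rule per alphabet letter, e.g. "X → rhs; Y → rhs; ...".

  step 4 ⇒ step 5: BACACACACACACACACACACCACACACACACBACACACACACACACACACACBACACACACACACACACACAC ⇒ DA·CAC·A·CAC·A·CAC·A·CAC·A·CAC·A·CAC·A·CAC·A·CAC·A·CAC·A·CAC·A·A·CAC·A·CAC·A·CAC·A·CAC·A·CAC·A·DA·CAC·A·CAC·A·CAC·A·CAC·A·CAC·A·CAC·A·CAC·A·CAC·A·CAC·A·CAC·A·DA·CAC·A·CAC·A·CAC·A·CAC·A·CAC·A·CAC·A·CAC·A·CAC·A·CAC·A·CAC·A
    A ↦ CAC
    B ↦ DA
    C ↦ A
  step 3 ⇒ step 4: DACACACACAACACADACACACACADACACACACA ⇒ BA·CAC·A·CAC·A·CAC·A·CAC·A·CAC·CAC·A·CAC·A·CAC·BA·CAC·A·CAC·A·CAC·A·CAC·A·CAC·BA·CAC·A·CAC·A·CAC·A·CAC·A·CAC
    D ↦ BA

A->CAC, B->DA, C->A, D->BA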